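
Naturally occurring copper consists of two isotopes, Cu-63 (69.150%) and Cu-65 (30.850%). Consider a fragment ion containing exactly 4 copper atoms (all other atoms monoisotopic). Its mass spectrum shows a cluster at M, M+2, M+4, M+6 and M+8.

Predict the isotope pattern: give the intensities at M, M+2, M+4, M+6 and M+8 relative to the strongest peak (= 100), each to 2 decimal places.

56.04 : 100.00 : 66.92 : 19.90 : 2.22

The 4 Cu atoms are independent, so intensities follow the terms of (0.69150 + 0.30850)^4.
P(M) = 0.69150^4 = 0.228649
P(M+2) = 4 × 0.69150^3 × 0.30850^1 = 0.408030
P(M+4) = 6 × 0.69150^2 × 0.30850^2 = 0.273052
P(M+6) = 4 × 0.69150^1 × 0.30850^3 = 0.081212
P(M+8) = 0.30850^4 = 0.009058
The M+2 peak is largest (0.408030); scaling to 100 gives 56.04 : 100.00 : 66.92 : 19.90 : 2.22.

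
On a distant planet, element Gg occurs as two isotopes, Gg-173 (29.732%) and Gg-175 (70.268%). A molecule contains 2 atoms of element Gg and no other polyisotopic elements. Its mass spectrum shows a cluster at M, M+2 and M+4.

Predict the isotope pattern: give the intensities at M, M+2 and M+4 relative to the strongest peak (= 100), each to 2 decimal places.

Each Gg atom is independently Gg-173 (p = 0.29732) or Gg-175 (q = 0.70268); the cluster is the binomial expansion (p + q)^2.
P(M) = 0.29732^2 = 0.088399
P(M+2) = 2 × 0.29732^1 × 0.70268^1 = 0.417842
P(M+4) = 0.70268^2 = 0.493759
The M+4 peak is largest (0.493759); scaling to 100 gives 17.90 : 84.62 : 100.00.

17.90 : 84.62 : 100.00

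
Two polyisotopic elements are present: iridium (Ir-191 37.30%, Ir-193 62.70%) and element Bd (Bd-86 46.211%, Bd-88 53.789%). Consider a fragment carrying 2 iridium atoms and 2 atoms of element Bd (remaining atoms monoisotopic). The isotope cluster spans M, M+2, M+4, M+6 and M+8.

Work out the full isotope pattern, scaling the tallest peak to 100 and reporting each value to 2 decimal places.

8.33 : 47.39 : 100.00 : 92.72 : 31.88

Iridium pattern (n=2): 0.139129 : 0.467742 : 0.393129
Element Bd pattern (n=2): 0.21354565 : 0.4971287 : 0.28932565
Convolve the two distributions (both contribute in 2-u steps):
  M: 0.139129×0.21354565 = 0.029710
  M+2: 0.139129×0.4971287 + 0.467742×0.21354565 = 0.169049
  M+4: 0.139129×0.28932565 + 0.467742×0.4971287 + 0.393129×0.21354565 = 0.356733
  M+6: 0.467742×0.28932565 + 0.393129×0.4971287 = 0.330765
  M+8: 0.393129×0.28932565 = 0.113742
Scale to base peak (0.356733) = 100: 8.33 : 47.39 : 100.00 : 92.72 : 31.88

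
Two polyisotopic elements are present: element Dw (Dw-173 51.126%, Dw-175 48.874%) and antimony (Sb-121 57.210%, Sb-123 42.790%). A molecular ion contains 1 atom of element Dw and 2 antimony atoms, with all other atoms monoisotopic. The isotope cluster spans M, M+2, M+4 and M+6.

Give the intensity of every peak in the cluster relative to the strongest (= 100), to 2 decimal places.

40.79 : 100.00 : 81.14 : 21.81

Element Dw pattern (n=1): 0.51126 : 0.48874
Antimony pattern (n=2): 0.32729841 : 0.48960318 : 0.18309841
Convolve the two distributions (both contribute in 2-u steps):
  M: 0.51126×0.32729841 = 0.167335
  M+2: 0.51126×0.48960318 + 0.48874×0.32729841 = 0.410278
  M+4: 0.51126×0.18309841 + 0.48874×0.48960318 = 0.332900
  M+6: 0.48874×0.18309841 = 0.089488
Scale to base peak (0.410278) = 100: 40.79 : 100.00 : 81.14 : 21.81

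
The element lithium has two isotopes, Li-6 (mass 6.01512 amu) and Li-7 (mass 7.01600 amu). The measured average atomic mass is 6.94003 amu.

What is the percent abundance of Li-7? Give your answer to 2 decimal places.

With x = fraction of Li-6 (so Li-7 is 1 − x):
6.01512·x + 7.01600·(1 − x) = 6.94003
(6.01512 − 7.01600)·x = 6.94003 − 7.01600
x = -0.07597 / -1.00088 = 0.07590 → 7.59% Li-6, 92.41% Li-7.

92.41%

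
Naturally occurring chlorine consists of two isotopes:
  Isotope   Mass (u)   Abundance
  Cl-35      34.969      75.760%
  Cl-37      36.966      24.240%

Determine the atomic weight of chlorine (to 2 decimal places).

Ar = Σ fᵢ·mᵢ = 0.75760 × 34.969 + 0.24240 × 36.966
= 26.4925 + 8.9606 = 35.4531 u

35.45 u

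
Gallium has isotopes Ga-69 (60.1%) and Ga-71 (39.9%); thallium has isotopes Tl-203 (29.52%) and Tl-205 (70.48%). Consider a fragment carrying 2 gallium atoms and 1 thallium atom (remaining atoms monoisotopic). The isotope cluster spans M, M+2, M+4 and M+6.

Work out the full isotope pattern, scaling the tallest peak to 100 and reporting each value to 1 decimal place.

Gallium pattern (n=2): 0.361201 : 0.479598 : 0.159201
Thallium pattern (n=1): 0.2952 : 0.7048
Convolve the two distributions (both contribute in 2-u steps):
  M: 0.361201×0.2952 = 0.106627
  M+2: 0.361201×0.7048 + 0.479598×0.2952 = 0.396152
  M+4: 0.479598×0.7048 + 0.159201×0.2952 = 0.385017
  M+6: 0.159201×0.7048 = 0.112205
Scale to base peak (0.396152) = 100: 26.9 : 100.0 : 97.2 : 28.3

26.9 : 100.0 : 97.2 : 28.3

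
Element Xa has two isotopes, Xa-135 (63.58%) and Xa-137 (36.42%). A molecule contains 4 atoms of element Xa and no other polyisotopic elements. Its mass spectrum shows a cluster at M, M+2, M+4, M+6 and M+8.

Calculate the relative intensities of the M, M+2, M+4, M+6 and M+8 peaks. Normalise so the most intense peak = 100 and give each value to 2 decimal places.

43.64 : 100.00 : 85.92 : 32.81 : 4.70

Each Xa atom is independently Xa-135 (p = 0.6358) or Xa-137 (q = 0.3642); the cluster is the binomial expansion (p + q)^4.
P(M) = 0.6358^4 = 0.163411
P(M+2) = 4 × 0.6358^3 × 0.3642^1 = 0.374422
P(M+4) = 6 × 0.6358^2 × 0.3642^2 = 0.321716
P(M+6) = 4 × 0.6358^1 × 0.3642^3 = 0.122857
P(M+8) = 0.3642^4 = 0.017594
The M+2 peak is largest (0.374422); scaling to 100 gives 43.64 : 100.00 : 85.92 : 32.81 : 4.70.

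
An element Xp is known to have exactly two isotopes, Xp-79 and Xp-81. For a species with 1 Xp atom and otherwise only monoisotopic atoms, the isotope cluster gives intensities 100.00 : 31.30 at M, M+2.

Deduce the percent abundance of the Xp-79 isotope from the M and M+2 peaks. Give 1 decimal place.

Write p for the Xp-79 fraction. I(M+2)/I(M) = [C(1,1)·p^0·(1−p)] / p^1 = 1·(1−p)/p = 31.30/100.00 = 0.3130
(1−p)/p = 0.3130/1 = 0.3130  ⇒  p = 1/(1 + 0.3130) = 0.7616
Xp-79: 76.2%, Xp-81: 23.8%.

76.2%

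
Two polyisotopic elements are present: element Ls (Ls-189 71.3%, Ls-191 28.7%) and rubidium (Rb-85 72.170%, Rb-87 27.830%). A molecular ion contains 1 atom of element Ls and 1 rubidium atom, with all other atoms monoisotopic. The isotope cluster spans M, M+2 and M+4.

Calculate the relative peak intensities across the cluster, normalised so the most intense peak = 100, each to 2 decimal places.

Element Ls pattern (n=1): 0.7130 : 0.2870
Rubidium pattern (n=1): 0.7217 : 0.2783
Convolve the two distributions (both contribute in 2-u steps):
  M: 0.7130×0.7217 = 0.514572
  M+2: 0.7130×0.2783 + 0.2870×0.7217 = 0.405556
  M+4: 0.2870×0.2783 = 0.079872
Scale to base peak (0.514572) = 100: 100.00 : 78.81 : 15.52

100.00 : 78.81 : 15.52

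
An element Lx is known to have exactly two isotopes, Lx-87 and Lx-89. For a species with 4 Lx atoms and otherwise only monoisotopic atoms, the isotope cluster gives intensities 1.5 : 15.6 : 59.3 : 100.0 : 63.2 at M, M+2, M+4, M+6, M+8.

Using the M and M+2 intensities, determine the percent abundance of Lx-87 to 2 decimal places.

Write p for the Lx-87 fraction. I(M+2)/I(M) = [C(4,1)·p^3·(1−p)] / p^4 = 4·(1−p)/p = 15.6/1.5 = 10.4000
(1−p)/p = 10.4000/4 = 2.6000  ⇒  p = 1/(1 + 2.6000) = 0.2778
Lx-87: 27.78%, Lx-89: 72.22%.

27.78%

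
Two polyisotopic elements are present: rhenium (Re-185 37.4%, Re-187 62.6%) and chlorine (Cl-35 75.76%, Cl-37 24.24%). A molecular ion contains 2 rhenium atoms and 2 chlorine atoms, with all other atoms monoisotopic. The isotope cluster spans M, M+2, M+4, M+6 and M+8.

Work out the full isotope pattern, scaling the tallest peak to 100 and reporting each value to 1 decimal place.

19.8 : 79.0 : 100.0 : 42.3 : 5.7

Rhenium pattern (n=2): 0.139876 : 0.468248 : 0.391876
Chlorine pattern (n=2): 0.57395776 : 0.36728448 : 0.05875776
Convolve the two distributions (both contribute in 2-u steps):
  M: 0.139876×0.57395776 = 0.080283
  M+2: 0.139876×0.36728448 + 0.468248×0.57395776 = 0.320129
  M+4: 0.139876×0.05875776 + 0.468248×0.36728448 + 0.391876×0.57395776 = 0.405119
  M+6: 0.468248×0.05875776 + 0.391876×0.36728448 = 0.171443
  M+8: 0.391876×0.05875776 = 0.023026
Scale to base peak (0.405119) = 100: 19.8 : 79.0 : 100.0 : 42.3 : 5.7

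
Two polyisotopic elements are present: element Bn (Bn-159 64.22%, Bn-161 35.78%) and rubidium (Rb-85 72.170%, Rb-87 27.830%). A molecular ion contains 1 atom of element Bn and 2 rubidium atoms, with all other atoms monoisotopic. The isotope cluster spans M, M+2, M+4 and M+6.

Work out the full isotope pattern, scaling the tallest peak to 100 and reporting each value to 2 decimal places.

75.28 : 100.00 : 43.54 : 6.24

Element Bn pattern (n=1): 0.6422 : 0.3578
Rubidium pattern (n=2): 0.52085089 : 0.40169822 : 0.07745089
Convolve the two distributions (both contribute in 2-u steps):
  M: 0.6422×0.52085089 = 0.334490
  M+2: 0.6422×0.40169822 + 0.3578×0.52085089 = 0.444331
  M+4: 0.6422×0.07745089 + 0.3578×0.40169822 = 0.193467
  M+6: 0.3578×0.07745089 = 0.027712
Scale to base peak (0.444331) = 100: 75.28 : 100.00 : 43.54 : 6.24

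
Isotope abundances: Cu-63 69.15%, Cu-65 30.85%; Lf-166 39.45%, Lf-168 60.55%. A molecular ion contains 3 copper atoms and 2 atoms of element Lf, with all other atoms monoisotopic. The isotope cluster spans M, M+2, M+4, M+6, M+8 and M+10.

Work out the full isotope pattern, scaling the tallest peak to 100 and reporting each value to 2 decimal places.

Copper pattern (n=3): 0.33065611 : 0.44254842 : 0.19743483 : 0.02936064
Element Lf pattern (n=2): 0.15563025 : 0.4777395 : 0.36663025
Convolve the two distributions (both contribute in 2-u steps):
  M: 0.33065611×0.15563025 = 0.051460
  M+2: 0.33065611×0.4777395 + 0.44254842×0.15563025 = 0.226841
  M+4: 0.33065611×0.36663025 + 0.44254842×0.4777395 + 0.19743483×0.15563025 = 0.363378
  M+6: 0.44254842×0.36663025 + 0.19743483×0.4777395 + 0.02936064×0.15563025 = 0.261143
  M+8: 0.19743483×0.36663025 + 0.02936064×0.4777395 = 0.086412
  M+10: 0.02936064×0.36663025 = 0.010764
Scale to base peak (0.363378) = 100: 14.16 : 62.43 : 100.00 : 71.87 : 23.78 : 2.96

14.16 : 62.43 : 100.00 : 71.87 : 23.78 : 2.96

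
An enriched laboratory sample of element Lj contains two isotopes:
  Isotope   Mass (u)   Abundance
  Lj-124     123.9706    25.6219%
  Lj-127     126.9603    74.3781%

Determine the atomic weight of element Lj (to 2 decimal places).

126.19 u

Ar = Σ fᵢ·mᵢ = 0.256219 × 123.9706 + 0.743781 × 126.9603
= 31.76362 + 94.43066 = 126.19428 u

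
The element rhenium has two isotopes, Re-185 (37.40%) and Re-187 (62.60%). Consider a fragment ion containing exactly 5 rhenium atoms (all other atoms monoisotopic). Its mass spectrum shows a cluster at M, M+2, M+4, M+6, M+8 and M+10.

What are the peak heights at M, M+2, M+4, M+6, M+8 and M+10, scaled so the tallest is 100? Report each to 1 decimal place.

2.1 : 17.8 : 59.7 : 100.0 : 83.7 : 28.0

Each Re atom is independently Re-185 (p = 0.3740) or Re-187 (q = 0.6260); the cluster is the binomial expansion (p + q)^5.
P(M) = 0.3740^5 = 0.007317
P(M+2) = 5 × 0.3740^4 × 0.6260^1 = 0.061239
P(M+4) = 10 × 0.3740^3 × 0.6260^2 = 0.205005
P(M+6) = 10 × 0.3740^2 × 0.6260^3 = 0.343136
P(M+8) = 5 × 0.3740^1 × 0.6260^4 = 0.287170
P(M+10) = 0.6260^5 = 0.096133
The M+6 peak is largest (0.343136); scaling to 100 gives 2.1 : 17.8 : 59.7 : 100.0 : 83.7 : 28.0.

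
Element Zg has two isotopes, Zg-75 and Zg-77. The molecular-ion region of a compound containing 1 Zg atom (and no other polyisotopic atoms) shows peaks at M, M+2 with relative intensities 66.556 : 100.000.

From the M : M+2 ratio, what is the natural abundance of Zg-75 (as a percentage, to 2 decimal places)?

If p is the fraction of Zg that is Zg-75, then I(M+2)/I(M) = [C(1,1)·p^0·(1−p)] / p^1 = 1·(1−p)/p = 100.000/66.556 = 1.5025
(1−p)/p = 1.5025/1 = 1.5025  ⇒  p = 1/(1 + 1.5025) = 0.3996
Zg-75: 39.96%, Zg-77: 60.04%.

39.96%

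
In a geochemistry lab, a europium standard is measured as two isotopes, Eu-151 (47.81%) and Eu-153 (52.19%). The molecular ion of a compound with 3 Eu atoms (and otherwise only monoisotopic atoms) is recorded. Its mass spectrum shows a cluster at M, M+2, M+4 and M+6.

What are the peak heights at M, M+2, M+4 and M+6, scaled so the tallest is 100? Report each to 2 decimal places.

27.97 : 91.61 : 100.00 : 36.39

The 3 Eu atoms are independent, so intensities follow the terms of (0.4781 + 0.5219)^3.
P(M) = 0.4781^3 = 0.109284
P(M+2) = 3 × 0.4781^2 × 0.5219^1 = 0.357887
P(M+4) = 3 × 0.4781^1 × 0.5219^2 = 0.390674
P(M+6) = 0.5219^3 = 0.142155
The M+4 peak is largest (0.390674); scaling to 100 gives 27.97 : 91.61 : 100.00 : 36.39.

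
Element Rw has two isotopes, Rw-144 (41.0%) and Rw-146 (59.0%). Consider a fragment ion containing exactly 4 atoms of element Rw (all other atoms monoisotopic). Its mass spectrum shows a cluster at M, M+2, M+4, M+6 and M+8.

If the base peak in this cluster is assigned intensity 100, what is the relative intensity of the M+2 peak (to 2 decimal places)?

46.33

Term probabilities: M 0.0283, M+2 0.1627, M+4 0.3511, M+6 0.3368, M+8 0.1212. Base peak = M+4.
P(M+4) = C(4,2) × 0.410^2 × 0.590^2 = 6 × 0.1681 × 0.3481 = 0.351094 (base)
P(M+2) = C(4,1) × 0.410^3 × 0.590^1 = 4 × 0.068921 × 0.5900 = 0.162654
Relative intensity = 0.162654 / 0.351094 × 100 = 46.33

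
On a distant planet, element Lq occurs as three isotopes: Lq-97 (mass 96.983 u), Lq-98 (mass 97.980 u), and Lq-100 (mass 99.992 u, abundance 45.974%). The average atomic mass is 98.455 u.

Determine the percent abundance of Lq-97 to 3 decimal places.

Let x and y be the fractions of Lq-97 and Lq-98. Then x + y = 1 − 0.45974 = 0.54026 and 96.983x + 97.980y = 98.455 − 0.45974×99.992 = 52.48467792.
Substituting: 96.983x + 97.980(0.54026 − x) = 52.48467792
(96.983 − 97.980)x = -0.44999688  ⇒  x = 0.45135, y = 0.08891
Lq-97: 45.135%, Lq-98: 8.891%.

45.135%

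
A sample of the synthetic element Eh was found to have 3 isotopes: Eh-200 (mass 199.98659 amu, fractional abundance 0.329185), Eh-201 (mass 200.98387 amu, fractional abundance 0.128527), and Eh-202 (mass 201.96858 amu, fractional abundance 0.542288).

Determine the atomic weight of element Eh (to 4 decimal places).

201.1896 amu

Average mass = Σ (abundance × isotope mass) = 0.329185 × 199.98659 + 0.128527 × 200.98387 + 0.542288 × 201.96858
= 65.832586 + 25.831854 + 109.525137 = 201.189577 amu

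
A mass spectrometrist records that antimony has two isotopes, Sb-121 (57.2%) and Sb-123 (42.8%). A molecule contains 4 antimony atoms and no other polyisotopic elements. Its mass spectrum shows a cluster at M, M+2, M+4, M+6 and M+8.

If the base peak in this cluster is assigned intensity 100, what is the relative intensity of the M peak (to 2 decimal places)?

Binomial terms of (0.572 + 0.428)^4: M 0.1070, M+2 0.3204, M+4 0.3596, M+6 0.1794, M+8 0.0336 → M+4 is the base peak.
P(M+4) = C(4,2) × 0.572^2 × 0.428^2 = 6 × 0.327184 × 0.183184 = 0.359609 (base)
P(M) = C(4,0) × 0.572^4 × 0.428^0 = 1 × 0.10704937 × 1.0000 = 0.107049
Relative intensity = 0.107049 / 0.359609 × 100 = 29.77

29.77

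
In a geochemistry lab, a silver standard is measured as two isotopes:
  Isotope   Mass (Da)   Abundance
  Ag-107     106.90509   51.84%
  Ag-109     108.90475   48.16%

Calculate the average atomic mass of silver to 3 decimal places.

Weight each isotope mass by its fractional abundance: 0.5184 × 106.90509 + 0.4816 × 108.90475
= 55.419599 + 52.448528 = 107.868127 Da

107.868 Da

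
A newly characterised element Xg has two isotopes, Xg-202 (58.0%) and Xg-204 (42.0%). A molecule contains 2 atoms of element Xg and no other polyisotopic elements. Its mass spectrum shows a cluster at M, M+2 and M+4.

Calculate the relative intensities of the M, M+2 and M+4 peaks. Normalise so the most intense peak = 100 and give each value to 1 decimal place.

69.0 : 100.0 : 36.2

The 2 Xg atoms are independent, so intensities follow the terms of (0.580 + 0.420)^2.
P(M) = 0.580^2 = 0.336400
P(M+2) = 2 × 0.580^1 × 0.420^1 = 0.487200
P(M+4) = 0.420^2 = 0.176400
The M+2 peak is largest (0.487200); scaling to 100 gives 69.0 : 100.0 : 36.2.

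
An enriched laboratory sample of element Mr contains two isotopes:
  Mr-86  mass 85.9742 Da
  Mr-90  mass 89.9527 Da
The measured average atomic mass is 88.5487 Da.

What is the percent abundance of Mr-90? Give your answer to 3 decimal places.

Let x be the fractional abundance of Mr-86; then Mr-90 has abundance 1 − x.
85.9742·x + 89.9527·(1 − x) = 88.5487
(85.9742 − 89.9527)·x = 88.5487 − 89.9527
x = -1.4040 / -3.9785 = 0.35290 → 35.290% Mr-86, 64.710% Mr-90.

64.710%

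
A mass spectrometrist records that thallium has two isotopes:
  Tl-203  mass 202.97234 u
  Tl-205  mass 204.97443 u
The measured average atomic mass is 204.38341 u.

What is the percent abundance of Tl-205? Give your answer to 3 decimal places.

70.480%

Writing the weighted mean with unknown fraction x of Tl-203:
202.97234·x + 204.97443·(1 − x) = 204.38341
(202.97234 − 204.97443)·x = 204.38341 − 204.97443
x = -0.59102 / -2.00209 = 0.29520 → 29.520% Tl-203, 70.480% Tl-205.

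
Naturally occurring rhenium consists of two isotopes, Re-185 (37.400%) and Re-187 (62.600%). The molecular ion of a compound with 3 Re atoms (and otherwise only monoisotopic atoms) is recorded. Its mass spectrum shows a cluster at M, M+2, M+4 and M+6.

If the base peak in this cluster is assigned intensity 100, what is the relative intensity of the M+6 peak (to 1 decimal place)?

55.8

Term probabilities: M 0.0523, M+2 0.2627, M+4 0.4397, M+6 0.2453. Base peak = M+4.
P(M+4) = C(3,2) × 0.37400^1 × 0.62600^2 = 3 × 0.3740 × 0.391876 = 0.439685 (base)
P(M+6) = C(3,3) × 0.37400^0 × 0.62600^3 = 1 × 1.0000 × 0.24531438 = 0.245314
Relative intensity = 0.245314 / 0.439685 × 100 = 55.8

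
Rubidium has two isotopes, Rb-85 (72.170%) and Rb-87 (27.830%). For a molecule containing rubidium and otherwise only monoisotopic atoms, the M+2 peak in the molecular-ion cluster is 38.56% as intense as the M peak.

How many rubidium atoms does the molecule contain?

1

For n independent Rb atoms, I(M+2)/I(M) = n · (abundance Rb-87) / (abundance Rb-85) = n · 0.27830/0.72170.
n = 0.3856 × 0.72170/0.27830 = 1.00 ≈ 1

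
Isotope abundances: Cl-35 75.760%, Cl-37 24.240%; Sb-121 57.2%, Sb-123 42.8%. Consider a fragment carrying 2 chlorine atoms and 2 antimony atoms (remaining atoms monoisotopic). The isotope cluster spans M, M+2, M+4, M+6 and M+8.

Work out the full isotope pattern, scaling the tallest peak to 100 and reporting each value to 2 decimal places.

46.81 : 100.00 : 75.82 : 23.94 : 2.68

Chlorine pattern (n=2): 0.57395776 : 0.36728448 : 0.05875776
Antimony pattern (n=2): 0.327184 : 0.489632 : 0.183184
Convolve the two distributions (both contribute in 2-u steps):
  M: 0.57395776×0.327184 = 0.187790
  M+2: 0.57395776×0.489632 + 0.36728448×0.327184 = 0.401198
  M+4: 0.57395776×0.183184 + 0.36728448×0.489632 + 0.05875776×0.327184 = 0.304199
  M+6: 0.36728448×0.183184 + 0.05875776×0.489632 = 0.096050
  M+8: 0.05875776×0.183184 = 0.010763
Scale to base peak (0.401198) = 100: 46.81 : 100.00 : 75.82 : 23.94 : 2.68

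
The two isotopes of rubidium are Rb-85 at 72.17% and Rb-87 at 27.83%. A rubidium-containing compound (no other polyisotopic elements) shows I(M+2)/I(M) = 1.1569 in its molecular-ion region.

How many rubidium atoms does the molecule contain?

3

The M+2/M ratio from n Rb atoms is n · q/p = n · 0.2783/0.7217.
n = 1.1569 × 0.7217/0.2783 = 3.00 ≈ 3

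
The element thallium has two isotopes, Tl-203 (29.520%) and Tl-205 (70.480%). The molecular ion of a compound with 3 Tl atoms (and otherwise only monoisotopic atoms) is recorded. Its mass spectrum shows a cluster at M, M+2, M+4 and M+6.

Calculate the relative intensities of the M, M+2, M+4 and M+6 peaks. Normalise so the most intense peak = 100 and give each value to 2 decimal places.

Each Tl atom is independently Tl-203 (p = 0.29520) or Tl-205 (q = 0.70480); the cluster is the binomial expansion (p + q)^3.
P(M) = 0.29520^3 = 0.025725
P(M+2) = 3 × 0.29520^2 × 0.70480^1 = 0.184255
P(M+4) = 3 × 0.29520^1 × 0.70480^2 = 0.439916
P(M+6) = 0.70480^3 = 0.350104
The M+4 peak is largest (0.439916); scaling to 100 gives 5.85 : 41.88 : 100.00 : 79.58.

5.85 : 41.88 : 100.00 : 79.58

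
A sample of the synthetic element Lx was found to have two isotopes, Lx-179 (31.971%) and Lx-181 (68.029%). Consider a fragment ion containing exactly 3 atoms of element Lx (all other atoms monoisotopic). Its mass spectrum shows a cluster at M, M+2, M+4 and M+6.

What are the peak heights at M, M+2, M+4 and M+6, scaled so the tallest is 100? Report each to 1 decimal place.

The 3 Lx atoms are independent, so intensities follow the terms of (0.31971 + 0.68029)^3.
P(M) = 0.31971^3 = 0.032679
P(M+2) = 3 × 0.31971^2 × 0.68029^1 = 0.208606
P(M+4) = 3 × 0.31971^1 × 0.68029^2 = 0.443880
P(M+6) = 0.68029^3 = 0.314834
The M+4 peak is largest (0.443880); scaling to 100 gives 7.4 : 47.0 : 100.0 : 70.9.

7.4 : 47.0 : 100.0 : 70.9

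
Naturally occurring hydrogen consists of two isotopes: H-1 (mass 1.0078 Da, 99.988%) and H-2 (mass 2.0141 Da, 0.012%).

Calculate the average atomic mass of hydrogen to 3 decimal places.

Weight each isotope mass by its fractional abundance: 0.99988 × 1.0078 + 0.00012 × 2.0141
= 1.00768 + 0.00024 = 1.00792 Da

1.008 Da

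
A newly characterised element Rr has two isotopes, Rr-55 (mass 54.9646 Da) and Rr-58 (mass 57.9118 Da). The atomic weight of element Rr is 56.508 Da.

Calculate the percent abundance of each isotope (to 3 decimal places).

Rr-55: 47.632%, Rr-58: 52.368%

Writing the weighted mean with unknown fraction x of Rr-55:
54.9646·x + 57.9118·(1 − x) = 56.508
(54.9646 − 57.9118)·x = 56.508 − 57.9118
x = -1.4038 / -2.9472 = 0.47632 → 47.632% Rr-55, 52.368% Rr-58.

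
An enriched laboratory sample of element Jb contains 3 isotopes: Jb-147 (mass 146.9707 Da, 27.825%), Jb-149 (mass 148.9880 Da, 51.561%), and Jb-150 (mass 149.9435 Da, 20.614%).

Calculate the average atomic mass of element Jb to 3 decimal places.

148.624 Da

Ar = Σ fᵢ·mᵢ = 0.27825 × 146.9707 + 0.51561 × 148.9880 + 0.20614 × 149.9435
= 40.89460 + 76.81970 + 30.90935 = 148.62365 Da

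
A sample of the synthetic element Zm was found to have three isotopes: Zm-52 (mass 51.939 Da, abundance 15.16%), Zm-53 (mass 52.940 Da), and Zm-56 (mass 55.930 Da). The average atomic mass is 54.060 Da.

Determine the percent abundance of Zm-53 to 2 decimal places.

42.31%

Let x and y be the fractions of Zm-53 and Zm-56. Then x + y = 1 − 0.1516 = 0.8484 and 52.940x + 55.930y = 54.060 − 0.1516×51.939 = 46.1860476.
Substituting: 52.940x + 55.930(0.8484 − x) = 46.1860476
(52.940 − 55.930)x = -1.2649644  ⇒  x = 0.42307, y = 0.42533
Zm-53: 42.31%, Zm-56: 42.53%.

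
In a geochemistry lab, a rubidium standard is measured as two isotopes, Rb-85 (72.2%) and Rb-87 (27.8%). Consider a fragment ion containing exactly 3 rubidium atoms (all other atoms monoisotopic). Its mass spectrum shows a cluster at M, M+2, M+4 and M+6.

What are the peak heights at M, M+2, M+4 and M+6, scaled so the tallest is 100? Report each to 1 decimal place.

Expanding (0.722 + 0.278)^3:
P(M) = 0.722^3 = 0.376367
P(M+2) = 3 × 0.722^2 × 0.278^1 = 0.434751
P(M+4) = 3 × 0.722^1 × 0.278^2 = 0.167397
P(M+6) = 0.278^3 = 0.021485
The M+2 peak is largest (0.434751); scaling to 100 gives 86.6 : 100.0 : 38.5 : 4.9.

86.6 : 100.0 : 38.5 : 4.9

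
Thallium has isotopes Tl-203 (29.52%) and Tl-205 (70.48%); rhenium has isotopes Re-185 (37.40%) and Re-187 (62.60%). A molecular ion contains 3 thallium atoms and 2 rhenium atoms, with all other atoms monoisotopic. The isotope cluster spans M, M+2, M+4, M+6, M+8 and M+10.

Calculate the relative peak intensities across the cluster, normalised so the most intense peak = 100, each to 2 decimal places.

1.07 : 11.24 : 46.95 : 97.28 : 100.00 : 40.79

Thallium pattern (n=3): 0.02572463 : 0.18425524 : 0.43991564 : 0.35010449
Rhenium pattern (n=2): 0.139876 : 0.468248 : 0.391876
Convolve the two distributions (both contribute in 2-u steps):
  M: 0.02572463×0.139876 = 0.003598
  M+2: 0.02572463×0.468248 + 0.18425524×0.139876 = 0.037818
  M+4: 0.02572463×0.391876 + 0.18425524×0.468248 + 0.43991564×0.139876 = 0.157892
  M+6: 0.18425524×0.391876 + 0.43991564×0.468248 + 0.35010449×0.139876 = 0.327166
  M+8: 0.43991564×0.391876 + 0.35010449×0.468248 = 0.336328
  M+10: 0.35010449×0.391876 = 0.137198
Scale to base peak (0.336328) = 100: 1.07 : 11.24 : 46.95 : 97.28 : 100.00 : 40.79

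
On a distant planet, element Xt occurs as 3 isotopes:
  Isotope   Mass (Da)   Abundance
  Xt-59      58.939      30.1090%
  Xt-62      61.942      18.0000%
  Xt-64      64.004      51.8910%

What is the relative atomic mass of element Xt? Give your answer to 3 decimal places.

The abundance-weighted mean is 0.301090 × 58.939 + 0.180000 × 61.942 + 0.518910 × 64.004
= 17.7459 + 11.1496 + 33.2123 = 62.1078 Da

62.108 Da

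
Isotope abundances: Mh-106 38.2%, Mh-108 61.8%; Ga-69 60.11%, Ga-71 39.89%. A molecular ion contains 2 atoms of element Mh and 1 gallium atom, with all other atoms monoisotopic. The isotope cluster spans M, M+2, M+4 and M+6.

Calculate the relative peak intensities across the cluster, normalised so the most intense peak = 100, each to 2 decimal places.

Element Mh pattern (n=2): 0.145924 : 0.472152 : 0.381924
Gallium pattern (n=1): 0.6011 : 0.3989
Convolve the two distributions (both contribute in 2-u steps):
  M: 0.145924×0.6011 = 0.087715
  M+2: 0.145924×0.3989 + 0.472152×0.6011 = 0.342020
  M+4: 0.472152×0.3989 + 0.381924×0.6011 = 0.417916
  M+6: 0.381924×0.3989 = 0.152349
Scale to base peak (0.417916) = 100: 20.99 : 81.84 : 100.00 : 36.45

20.99 : 81.84 : 100.00 : 36.45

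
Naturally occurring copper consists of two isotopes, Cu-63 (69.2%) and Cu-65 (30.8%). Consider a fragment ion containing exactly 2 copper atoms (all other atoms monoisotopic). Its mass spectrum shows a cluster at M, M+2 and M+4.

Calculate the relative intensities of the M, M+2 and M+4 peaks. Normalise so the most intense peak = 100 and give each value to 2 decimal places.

100.00 : 89.02 : 19.81

The 2 Cu atoms are independent, so intensities follow the terms of (0.692 + 0.308)^2.
P(M) = 0.692^2 = 0.478864
P(M+2) = 2 × 0.692^1 × 0.308^1 = 0.426272
P(M+4) = 0.308^2 = 0.094864
The M peak is largest (0.478864); scaling to 100 gives 100.00 : 89.02 : 19.81.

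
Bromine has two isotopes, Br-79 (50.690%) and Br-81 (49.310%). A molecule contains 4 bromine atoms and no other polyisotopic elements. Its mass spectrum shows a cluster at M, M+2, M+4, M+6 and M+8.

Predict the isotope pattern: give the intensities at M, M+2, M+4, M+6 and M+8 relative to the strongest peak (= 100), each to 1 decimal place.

Expanding (0.50690 + 0.49310)^4:
P(M) = 0.50690^4 = 0.066022
P(M+2) = 4 × 0.50690^3 × 0.49310^1 = 0.256899
P(M+4) = 6 × 0.50690^2 × 0.49310^2 = 0.374857
P(M+6) = 4 × 0.50690^1 × 0.49310^3 = 0.243101
P(M+8) = 0.49310^4 = 0.059121
The M+4 peak is largest (0.374857); scaling to 100 gives 17.6 : 68.5 : 100.0 : 64.9 : 15.8.

17.6 : 68.5 : 100.0 : 64.9 : 15.8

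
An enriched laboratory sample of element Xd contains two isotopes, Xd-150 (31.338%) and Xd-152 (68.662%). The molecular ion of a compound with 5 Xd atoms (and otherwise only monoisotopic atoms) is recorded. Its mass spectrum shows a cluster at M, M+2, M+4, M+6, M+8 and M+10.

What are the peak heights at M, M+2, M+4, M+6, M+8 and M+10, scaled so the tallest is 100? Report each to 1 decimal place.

0.9 : 9.5 : 41.7 : 91.3 : 100.0 : 43.8

Expanding (0.31338 + 0.68662)^5:
P(M) = 0.31338^5 = 0.003022
P(M+2) = 5 × 0.31338^4 × 0.68662^1 = 0.033111
P(M+4) = 10 × 0.31338^3 × 0.68662^2 = 0.145093
P(M+6) = 10 × 0.31338^2 × 0.68662^3 = 0.317901
P(M+8) = 5 × 0.31338^1 × 0.68662^4 = 0.348263
P(M+10) = 0.68662^5 = 0.152610
The M+8 peak is largest (0.348263); scaling to 100 gives 0.9 : 9.5 : 41.7 : 91.3 : 100.0 : 43.8.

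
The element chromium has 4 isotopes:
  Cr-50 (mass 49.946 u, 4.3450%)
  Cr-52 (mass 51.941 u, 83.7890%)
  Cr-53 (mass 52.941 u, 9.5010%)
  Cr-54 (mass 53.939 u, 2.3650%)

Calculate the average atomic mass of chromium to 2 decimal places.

Ar = Σ fᵢ·mᵢ = 0.043450 × 49.946 + 0.837890 × 51.941 + 0.095010 × 52.941 + 0.023650 × 53.939
= 2.1702 + 43.5208 + 5.0299 + 1.2757 = 51.9966 u

52.00 u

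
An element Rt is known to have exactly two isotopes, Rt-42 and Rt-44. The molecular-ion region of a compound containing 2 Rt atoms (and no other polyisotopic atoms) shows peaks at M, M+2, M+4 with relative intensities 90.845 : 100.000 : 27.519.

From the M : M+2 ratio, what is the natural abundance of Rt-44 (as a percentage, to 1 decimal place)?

Write p for the Rt-42 fraction. I(M+2)/I(M) = [C(2,1)·p^1·(1−p)] / p^2 = 2·(1−p)/p = 100.000/90.845 = 1.1008
(1−p)/p = 1.1008/2 = 0.5504  ⇒  p = 1/(1 + 0.5504) = 0.6450
Rt-42: 64.5%, Rt-44: 35.5%.

35.5%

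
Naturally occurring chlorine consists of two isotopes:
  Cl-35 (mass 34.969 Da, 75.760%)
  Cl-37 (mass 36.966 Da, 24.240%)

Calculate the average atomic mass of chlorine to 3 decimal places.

Weight each isotope mass by its fractional abundance: 0.75760 × 34.969 + 0.24240 × 36.966
= 26.4925 + 8.9606 = 35.4531 Da

35.453 Da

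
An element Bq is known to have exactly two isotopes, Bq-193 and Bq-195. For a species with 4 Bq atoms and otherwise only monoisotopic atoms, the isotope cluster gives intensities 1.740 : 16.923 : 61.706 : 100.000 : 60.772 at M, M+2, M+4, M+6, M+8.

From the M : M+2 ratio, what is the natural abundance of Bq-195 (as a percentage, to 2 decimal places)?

Let p = fractional abundance of Bq-193. I(M+2)/I(M) = [C(4,1)·p^3·(1−p)] / p^4 = 4·(1−p)/p = 16.923/1.740 = 9.7259
(1−p)/p = 9.7259/4 = 2.4315  ⇒  p = 1/(1 + 2.4315) = 0.2914
Bq-193: 29.14%, Bq-195: 70.86%.

70.86%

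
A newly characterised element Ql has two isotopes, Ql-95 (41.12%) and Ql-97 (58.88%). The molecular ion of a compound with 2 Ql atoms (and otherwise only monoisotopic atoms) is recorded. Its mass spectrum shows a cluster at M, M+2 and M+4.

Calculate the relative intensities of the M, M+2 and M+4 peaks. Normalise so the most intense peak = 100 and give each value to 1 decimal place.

The 2 Ql atoms are independent, so intensities follow the terms of (0.4112 + 0.5888)^2.
P(M) = 0.4112^2 = 0.169085
P(M+2) = 2 × 0.4112^1 × 0.5888^1 = 0.484229
P(M+4) = 0.5888^2 = 0.346685
The M+2 peak is largest (0.484229); scaling to 100 gives 34.9 : 100.0 : 71.6.

34.9 : 100.0 : 71.6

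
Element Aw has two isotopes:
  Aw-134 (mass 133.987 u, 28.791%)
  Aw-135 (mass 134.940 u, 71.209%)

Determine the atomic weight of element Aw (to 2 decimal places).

134.67 u

Average mass = Σ (abundance × isotope mass) = 0.28791 × 133.987 + 0.71209 × 134.940
= 38.5762 + 96.0894 = 134.6656 u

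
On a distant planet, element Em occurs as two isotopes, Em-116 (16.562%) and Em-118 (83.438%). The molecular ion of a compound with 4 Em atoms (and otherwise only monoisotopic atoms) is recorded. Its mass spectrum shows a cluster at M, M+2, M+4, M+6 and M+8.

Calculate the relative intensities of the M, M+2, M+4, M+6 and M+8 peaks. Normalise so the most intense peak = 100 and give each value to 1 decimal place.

The 4 Em atoms are independent, so intensities follow the terms of (0.16562 + 0.83438)^4.
P(M) = 0.16562^4 = 0.000752
P(M+2) = 4 × 0.16562^3 × 0.83438^1 = 0.015162
P(M+4) = 6 × 0.16562^2 × 0.83438^2 = 0.114579
P(M+6) = 4 × 0.16562^1 × 0.83438^3 = 0.384826
P(M+8) = 0.83438^4 = 0.484680
The M+8 peak is largest (0.484680); scaling to 100 gives 0.2 : 3.1 : 23.6 : 79.4 : 100.0.

0.2 : 3.1 : 23.6 : 79.4 : 100.0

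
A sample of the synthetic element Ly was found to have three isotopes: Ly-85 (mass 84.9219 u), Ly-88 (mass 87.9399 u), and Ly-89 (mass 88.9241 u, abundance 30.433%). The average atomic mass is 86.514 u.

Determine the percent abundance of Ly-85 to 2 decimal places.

Let x and y be the fractions of Ly-85 and Ly-88. Then x + y = 1 − 0.30433 = 0.69567 and 84.9219x + 87.9399y = 86.514 − 0.30433×88.9241 = 59.451728647.
Substituting: 84.9219x + 87.9399(0.69567 − x) = 59.451728647
(84.9219 − 87.9399)x = -1.725421586  ⇒  x = 0.57171, y = 0.12396
Ly-85: 57.17%, Ly-88: 12.40%.

57.17%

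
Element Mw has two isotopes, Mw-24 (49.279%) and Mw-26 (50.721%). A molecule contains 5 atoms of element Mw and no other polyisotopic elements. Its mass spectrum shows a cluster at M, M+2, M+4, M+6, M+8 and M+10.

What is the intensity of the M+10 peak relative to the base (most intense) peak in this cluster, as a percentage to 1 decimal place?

10.6%

Binomial terms of (0.49279 + 0.50721)^5: M 0.0291, M+2 0.1496, M+4 0.3079, M+6 0.3169, M+8 0.1631, M+10 0.0336 → M+6 is the base peak.
P(M+6) = C(5,3) × 0.49279^2 × 0.50721^3 = 10 × 0.24284198 × 0.13048585 = 0.316874 (base)
P(M+10) = C(5,5) × 0.49279^0 × 0.50721^5 = 1 × 1.0000 × 0.03356905 = 0.033569
Relative intensity = 0.033569 / 0.316874 × 100 = 10.6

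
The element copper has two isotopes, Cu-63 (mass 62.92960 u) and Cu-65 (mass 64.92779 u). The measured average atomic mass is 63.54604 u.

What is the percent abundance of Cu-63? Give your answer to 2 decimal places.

Writing the weighted mean with unknown fraction x of Cu-63:
62.92960·x + 64.92779·(1 − x) = 63.54604
(62.92960 − 64.92779)·x = 63.54604 − 64.92779
x = -1.38175 / -1.99819 = 0.69150 → 69.15% Cu-63, 30.85% Cu-65.

69.15%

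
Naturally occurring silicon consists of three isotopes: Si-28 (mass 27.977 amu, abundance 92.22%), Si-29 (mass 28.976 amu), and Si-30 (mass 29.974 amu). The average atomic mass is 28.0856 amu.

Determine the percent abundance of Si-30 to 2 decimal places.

3.09%

The remaining 7.78% is split between Si-29 (fraction x) and Si-30 (fraction 0.0778 − x).
Substituting: 28.976x + 29.974(0.0778 − x) = 2.2852106
(28.976 − 29.974)x = -0.0467666  ⇒  x = 0.04686, y = 0.03094
Si-29: 4.69%, Si-30: 3.09%.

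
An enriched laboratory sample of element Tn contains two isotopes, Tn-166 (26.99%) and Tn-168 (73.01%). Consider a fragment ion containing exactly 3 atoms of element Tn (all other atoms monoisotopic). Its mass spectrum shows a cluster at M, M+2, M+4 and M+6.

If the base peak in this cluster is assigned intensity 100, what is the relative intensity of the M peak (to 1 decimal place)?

4.6

(0.2699 + 0.7301)^3 gives M 0.0197, M+2 0.1596, M+4 0.4316, M+6 0.3892; the largest is M+4.
P(M+4) = C(3,2) × 0.2699^1 × 0.7301^2 = 3 × 0.2699 × 0.53304601 = 0.431607 (base)
P(M) = C(3,0) × 0.2699^3 × 0.7301^0 = 1 × 0.01966114 × 1.0000 = 0.019661
Relative intensity = 0.019661 / 0.431607 × 100 = 4.6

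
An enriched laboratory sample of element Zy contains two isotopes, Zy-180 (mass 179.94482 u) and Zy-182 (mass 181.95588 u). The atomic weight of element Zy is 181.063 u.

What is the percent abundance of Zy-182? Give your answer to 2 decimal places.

With x = fraction of Zy-180 (so Zy-182 is 1 − x):
179.94482·x + 181.95588·(1 − x) = 181.063
(179.94482 − 181.95588)·x = 181.063 − 181.95588
x = -0.89288 / -2.01106 = 0.44398 → 44.40% Zy-180, 55.60% Zy-182.

55.60%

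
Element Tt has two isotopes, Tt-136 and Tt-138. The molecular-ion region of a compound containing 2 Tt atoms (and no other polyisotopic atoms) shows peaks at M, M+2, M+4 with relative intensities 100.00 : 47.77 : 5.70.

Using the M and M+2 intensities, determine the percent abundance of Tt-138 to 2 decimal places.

If p is the fraction of Tt that is Tt-136, then I(M+2)/I(M) = [C(2,1)·p^1·(1−p)] / p^2 = 2·(1−p)/p = 47.77/100.00 = 0.4777
(1−p)/p = 0.4777/2 = 0.2389  ⇒  p = 1/(1 + 0.2389) = 0.8072
Tt-136: 80.72%, Tt-138: 19.28%.

19.28%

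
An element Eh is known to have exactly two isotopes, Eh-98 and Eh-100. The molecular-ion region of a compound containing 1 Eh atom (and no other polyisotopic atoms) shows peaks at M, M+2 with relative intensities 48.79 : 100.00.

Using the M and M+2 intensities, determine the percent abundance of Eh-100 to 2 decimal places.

67.21%

Let p = fractional abundance of Eh-98. I(M+2)/I(M) = [C(1,1)·p^0·(1−p)] / p^1 = 1·(1−p)/p = 100.00/48.79 = 2.0496
(1−p)/p = 2.0496/1 = 2.0496  ⇒  p = 1/(1 + 2.0496) = 0.3279
Eh-98: 32.79%, Eh-100: 67.21%.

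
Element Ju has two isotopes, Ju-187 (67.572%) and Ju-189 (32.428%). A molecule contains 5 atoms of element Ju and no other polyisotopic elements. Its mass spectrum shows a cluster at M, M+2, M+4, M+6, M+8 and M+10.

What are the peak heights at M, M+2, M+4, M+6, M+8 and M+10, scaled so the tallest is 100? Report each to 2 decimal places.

Each Ju atom is independently Ju-187 (p = 0.67572) or Ju-189 (q = 0.32428); the cluster is the binomial expansion (p + q)^5.
P(M) = 0.67572^5 = 0.140875
P(M+2) = 5 × 0.67572^4 × 0.32428^1 = 0.338032
P(M+4) = 10 × 0.67572^3 × 0.32428^2 = 0.324445
P(M+6) = 10 × 0.67572^2 × 0.32428^3 = 0.155702
P(M+8) = 5 × 0.67572^1 × 0.32428^4 = 0.037361
P(M+10) = 0.32428^5 = 0.003586
The M+2 peak is largest (0.338032); scaling to 100 gives 41.68 : 100.00 : 95.98 : 46.06 : 11.05 : 1.06.

41.68 : 100.00 : 95.98 : 46.06 : 11.05 : 1.06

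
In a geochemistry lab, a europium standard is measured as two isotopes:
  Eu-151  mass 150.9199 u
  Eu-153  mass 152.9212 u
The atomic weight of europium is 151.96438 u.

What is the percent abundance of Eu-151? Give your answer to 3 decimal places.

47.810%

Writing the weighted mean with unknown fraction x of Eu-151:
150.9199·x + 152.9212·(1 − x) = 151.96438
(150.9199 − 152.9212)·x = 151.96438 − 152.9212
x = -0.95682 / -2.0013 = 0.47810 → 47.810% Eu-151, 52.190% Eu-153.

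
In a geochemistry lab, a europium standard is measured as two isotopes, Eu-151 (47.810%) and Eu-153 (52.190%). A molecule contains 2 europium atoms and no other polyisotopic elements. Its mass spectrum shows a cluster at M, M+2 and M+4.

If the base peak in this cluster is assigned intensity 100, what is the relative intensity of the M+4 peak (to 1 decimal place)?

Binomial terms of (0.47810 + 0.52190)^2: M 0.2286, M+2 0.4990, M+4 0.2724 → M+2 is the base peak.
P(M+2) = C(2,1) × 0.47810^1 × 0.52190^1 = 2 × 0.4781 × 0.5219 = 0.499041 (base)
P(M+4) = C(2,2) × 0.47810^0 × 0.52190^2 = 1 × 1.0000 × 0.27237961 = 0.272380
Relative intensity = 0.272380 / 0.499041 × 100 = 54.6

54.6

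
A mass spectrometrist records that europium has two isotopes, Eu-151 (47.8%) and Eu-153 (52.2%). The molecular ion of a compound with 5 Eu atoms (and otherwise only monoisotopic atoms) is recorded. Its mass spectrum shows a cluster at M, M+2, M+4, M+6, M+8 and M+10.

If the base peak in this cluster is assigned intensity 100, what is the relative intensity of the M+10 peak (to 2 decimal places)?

11.93

Binomial terms of (0.478 + 0.522)^5: M 0.0250, M+2 0.1363, M+4 0.2976, M+6 0.3250, M+8 0.1775, M+10 0.0388 → M+6 is the base peak.
P(M+6) = C(5,3) × 0.478^2 × 0.522^3 = 10 × 0.228484 × 0.14223665 = 0.324988 (base)
P(M+10) = C(5,5) × 0.478^0 × 0.522^5 = 1 × 1.0000 × 0.03875721 = 0.038757
Relative intensity = 0.038757 / 0.324988 × 100 = 11.93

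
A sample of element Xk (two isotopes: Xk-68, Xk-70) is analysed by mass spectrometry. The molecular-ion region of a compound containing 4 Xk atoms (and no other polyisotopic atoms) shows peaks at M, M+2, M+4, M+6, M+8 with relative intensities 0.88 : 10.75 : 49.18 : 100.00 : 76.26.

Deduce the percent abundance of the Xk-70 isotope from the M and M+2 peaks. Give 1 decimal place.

75.3%

If p is the fraction of Xk that is Xk-68, then I(M+2)/I(M) = [C(4,1)·p^3·(1−p)] / p^4 = 4·(1−p)/p = 10.75/0.88 = 12.2159
(1−p)/p = 12.2159/4 = 3.0540  ⇒  p = 1/(1 + 3.0540) = 0.2467
Xk-68: 24.7%, Xk-70: 75.3%.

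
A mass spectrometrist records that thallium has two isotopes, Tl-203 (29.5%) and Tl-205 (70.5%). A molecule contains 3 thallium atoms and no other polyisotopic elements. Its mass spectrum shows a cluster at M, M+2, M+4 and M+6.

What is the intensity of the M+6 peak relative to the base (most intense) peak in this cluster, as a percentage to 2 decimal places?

(0.295 + 0.705)^3 gives M 0.0257, M+2 0.1841, M+4 0.4399, M+6 0.3504; the largest is M+4.
P(M+4) = C(3,2) × 0.295^1 × 0.705^2 = 3 × 0.2950 × 0.497025 = 0.439867 (base)
P(M+6) = C(3,3) × 0.295^0 × 0.705^3 = 1 × 1.0000 × 0.35040263 = 0.350403
Relative intensity = 0.350403 / 0.439867 × 100 = 79.66

79.66%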